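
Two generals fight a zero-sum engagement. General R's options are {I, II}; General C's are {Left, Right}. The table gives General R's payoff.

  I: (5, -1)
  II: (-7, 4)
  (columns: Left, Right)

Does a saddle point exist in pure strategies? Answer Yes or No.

Row minima: I → -1, II → -7; maximin = -1.
Column maxima: Left → 5, Right → 4; minimax = 4.
-1 ≠ 4, so no pure-strategy equilibrium exists.

No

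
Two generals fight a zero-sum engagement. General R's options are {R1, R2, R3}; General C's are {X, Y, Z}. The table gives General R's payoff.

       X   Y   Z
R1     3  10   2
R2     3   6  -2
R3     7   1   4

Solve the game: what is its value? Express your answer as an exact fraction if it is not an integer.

38/11

Row minima: R1 → 2, R2 → -2, R3 → 1; maximin = 2.
Column maxima: X → 7, Y → 10, Z → 4; minimax = 4.
2 ≠ 4, so there is no saddle point; optimal play is mixed.
X is strictly dominated by Z (it gives General R strictly more in every row), so General C never plays it.
With X eliminated, R2 is strictly dominated by R1 (R1 gives General R strictly more in every remaining column), so General R never plays it.
On the remaining 2×2 (R1, R3 vs Y, Z):
Let General R play R1 with probability p. Expected payoff against Y: 10p + 1(1−p) = 9p + 1; against Z: 2p + 4(1−p) = −2p + 4.
Setting these equal: 9p + 1 = −2p + 4 ⇒ 11p = 3 ⇒ p = 3/11, and the value is (9)·(3/11) + 1 = 38/11.
For General C: with q = P(Y), equating R1's and R3's payoffs gives 8q + 2 = −3q + 4 ⇒ q = 2/11.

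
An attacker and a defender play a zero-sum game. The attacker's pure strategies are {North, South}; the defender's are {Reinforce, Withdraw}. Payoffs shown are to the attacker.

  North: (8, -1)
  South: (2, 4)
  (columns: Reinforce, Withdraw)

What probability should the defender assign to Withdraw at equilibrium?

6/11

Row minima: North → -1, South → 2; maximin = 2.
Column maxima: Reinforce → 8, Withdraw → 4; minimax = 4.
2 ≠ 4, so there is no saddle point; optimal play is mixed.
Let the attacker play North with probability p. Expected payoff against Reinforce: 8p + 2(1−p) = 6p + 2; against Withdraw: (-1)p + 4(1−p) = −5p + 4.
Setting these equal: 6p + 2 = −5p + 4 ⇒ 11p = 2 ⇒ p = 2/11, and the value is (6)·(2/11) + 2 = 34/11.
For the defender: with q = P(Reinforce), equating North's and South's payoffs gives 9q − 1 = −2q + 4 ⇒ q = 5/11.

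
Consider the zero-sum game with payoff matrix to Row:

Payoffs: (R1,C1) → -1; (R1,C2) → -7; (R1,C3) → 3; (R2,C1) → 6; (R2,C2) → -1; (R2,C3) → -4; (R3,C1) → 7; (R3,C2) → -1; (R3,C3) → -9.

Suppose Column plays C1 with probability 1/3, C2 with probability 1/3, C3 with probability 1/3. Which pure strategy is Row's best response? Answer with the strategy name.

Expected payoff of R1: (1/3)·(-1) + (1/3)·(-7) + (1/3)·3 = -5/3.
Expected payoff of R2: (1/3)·6 + (1/3)·(-1) + (1/3)·(-4) = 1/3.
Expected payoff of R3: (1/3)·7 + (1/3)·(-1) + (1/3)·(-9) = -1.
The largest is 1/3, so Row's best response is R2.

R2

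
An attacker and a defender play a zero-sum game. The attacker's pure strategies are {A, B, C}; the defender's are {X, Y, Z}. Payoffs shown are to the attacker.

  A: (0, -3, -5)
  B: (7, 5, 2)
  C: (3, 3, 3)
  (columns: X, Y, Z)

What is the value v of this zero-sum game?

3

Row minima: A → -5, B → 2, C → 3; maximin = 3.
Column maxima: X → 7, Y → 5, Z → 3; minimax = 3.
Since maximin = minimax = 3, there is a saddle point and the value is 3.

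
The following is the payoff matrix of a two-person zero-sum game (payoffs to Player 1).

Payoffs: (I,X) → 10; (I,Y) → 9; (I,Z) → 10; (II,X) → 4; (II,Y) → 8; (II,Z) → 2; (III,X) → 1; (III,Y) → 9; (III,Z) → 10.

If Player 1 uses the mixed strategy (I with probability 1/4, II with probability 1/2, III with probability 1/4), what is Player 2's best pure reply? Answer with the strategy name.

X

If Player 2 plays X, Player 1's expected payoff is (1/4)·10 + (1/2)·4 + (1/4)·1 = 19/4.
If Player 2 plays Y, Player 1's expected payoff is (1/4)·9 + (1/2)·8 + (1/4)·9 = 17/2.
If Player 2 plays Z, Player 1's expected payoff is (1/4)·10 + (1/2)·2 + (1/4)·10 = 6.
Player 2 minimizes Player 1's payoff; the smallest is 19/4, so the best response is X.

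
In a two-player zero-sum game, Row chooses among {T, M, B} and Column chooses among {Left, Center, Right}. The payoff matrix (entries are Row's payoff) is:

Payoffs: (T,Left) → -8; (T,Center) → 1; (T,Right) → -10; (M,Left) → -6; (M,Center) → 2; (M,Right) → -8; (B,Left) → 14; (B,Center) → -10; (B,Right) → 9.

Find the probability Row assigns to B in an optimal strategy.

10/29

Row minima: T → -10, M → -8, B → -10; maximin = -8.
Column maxima: Left → 14, Center → 2, Right → 9; minimax = 2.
-8 ≠ 2, so there is no saddle point; optimal play is mixed.
T is strictly dominated by M, so Row never plays it.
Left is strictly dominated by Right (it gives Row strictly more in every row), so Column never plays it.
On the remaining 2×2 (M, B vs Center, Right):
Let Row play M with probability p. Expected payoff against Center: 2p + (-10)(1−p) = 12p − 10; against Right: (-8)p + 9(1−p) = −17p + 9.
Setting these equal: 12p − 10 = −17p + 9 ⇒ 29p = 19 ⇒ p = 19/29, and the value is (12)·(19/29) − 10 = -62/29.
For Column: with q = P(Center), equating M's and B's payoffs gives 10q − 8 = −19q + 9 ⇒ q = 17/29.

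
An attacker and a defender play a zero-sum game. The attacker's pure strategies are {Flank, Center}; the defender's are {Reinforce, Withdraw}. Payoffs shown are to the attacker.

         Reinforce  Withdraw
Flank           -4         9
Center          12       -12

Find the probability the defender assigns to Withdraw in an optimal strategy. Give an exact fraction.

Row minima: Flank → -4, Center → -12; maximin = -4.
Column maxima: Reinforce → 12, Withdraw → 9; minimax = 9.
-4 ≠ 9, so there is no saddle point; optimal play is mixed.
Let the attacker play Flank with probability p. Expected payoff against Reinforce: (-4)p + 12(1−p) = −16p + 12; against Withdraw: 9p + (-12)(1−p) = 21p − 12.
Setting these equal: −16p + 12 = 21p − 12 ⇒ −37p = -24 ⇒ p = 24/37, and the value is (-16)·(24/37) + 12 = 60/37.
For the defender: with q = P(Reinforce), equating Flank's and Center's payoffs gives −13q + 9 = 24q − 12 ⇒ q = 21/37.

16/37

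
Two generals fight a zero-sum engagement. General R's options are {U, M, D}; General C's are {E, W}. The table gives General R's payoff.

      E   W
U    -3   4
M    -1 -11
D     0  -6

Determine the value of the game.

Row minima: U → -3, M → -11, D → -6; maximin = -3.
Column maxima: E → 0, W → 4; minimax = 0.
-3 ≠ 0, so there is no saddle point; optimal play is mixed.
M is strictly dominated by D, so General R never plays it.
On the remaining 2×2 (U, D vs E, W):
Let General R play U with probability p. Expected payoff against E: (-3)p + 0(1−p) = −3p; against W: 4p + (-6)(1−p) = 10p − 6.
Setting these equal: −3p = 10p − 6 ⇒ −13p = -6 ⇒ p = 6/13, and the value is (-3)·(6/13) = -18/13.
For General C: with q = P(E), equating U's and D's payoffs gives −7q + 4 = 6q − 6 ⇒ q = 10/13.

-18/13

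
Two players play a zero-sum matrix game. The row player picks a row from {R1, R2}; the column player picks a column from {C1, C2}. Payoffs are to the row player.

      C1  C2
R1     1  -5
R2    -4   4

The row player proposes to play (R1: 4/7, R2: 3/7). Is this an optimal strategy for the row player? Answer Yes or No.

Yes

Against C1 this mix gives (4/7)·1 + (3/7)·(-4) = -8/7.
Against C2 this mix gives (4/7)·(-5) + (3/7)·4 = -8/7.
All of the column player's active replies (C1, C2) yield -8/7, and no column does worse for the row player. The mix makes the column player indifferent and guarantees -8/7, so it is optimal.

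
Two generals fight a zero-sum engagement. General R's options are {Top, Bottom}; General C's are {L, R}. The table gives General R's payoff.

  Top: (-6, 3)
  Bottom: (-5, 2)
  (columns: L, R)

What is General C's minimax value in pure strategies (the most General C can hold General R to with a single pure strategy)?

-5

Column maxima: L → -5, R → 3.
The smallest of these is -5.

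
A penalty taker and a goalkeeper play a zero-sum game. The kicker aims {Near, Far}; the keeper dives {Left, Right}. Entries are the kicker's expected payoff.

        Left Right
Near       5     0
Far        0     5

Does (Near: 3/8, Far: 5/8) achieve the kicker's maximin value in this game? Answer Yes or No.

Against Left this mix gives (3/8)·5 + (5/8)·0 = 15/8.
Against Right this mix gives (3/8)·0 + (5/8)·5 = 25/8.
The keeper will play Left, holding the kicker to 15/8. Shifting weight toward the row that does better against Left would raise this floor (the equalizing mix achieves 5/2 against both Left and Right), so the proposed strategy is not optimal.

No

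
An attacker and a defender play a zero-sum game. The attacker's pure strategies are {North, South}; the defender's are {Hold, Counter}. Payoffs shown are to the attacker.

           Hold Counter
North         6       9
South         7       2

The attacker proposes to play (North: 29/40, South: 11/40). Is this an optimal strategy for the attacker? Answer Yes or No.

Against Hold this mix gives (29/40)·6 + (11/40)·7 = 251/40.
Against Counter this mix gives (29/40)·9 + (11/40)·2 = 283/40.
The defender will play Hold, holding the attacker to 251/40. Shifting weight toward the row that does better against Hold would raise this floor (the equalizing mix achieves 51/8 against both Hold and Counter), so the proposed strategy is not optimal.

No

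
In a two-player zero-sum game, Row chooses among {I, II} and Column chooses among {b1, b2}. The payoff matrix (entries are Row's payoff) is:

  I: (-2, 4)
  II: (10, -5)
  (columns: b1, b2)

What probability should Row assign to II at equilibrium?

Row minima: I → -2, II → -5; maximin = -2.
Column maxima: b1 → 10, b2 → 4; minimax = 4.
-2 ≠ 4, so there is no saddle point; optimal play is mixed.
Let Row play I with probability p. Expected payoff against b1: (-2)p + 10(1−p) = −12p + 10; against b2: 4p + (-5)(1−p) = 9p − 5.
Setting these equal: −12p + 10 = 9p − 5 ⇒ −21p = -15 ⇒ p = 5/7, and the value is (-12)·(5/7) + 10 = 10/7.
For Column: with q = P(b1), equating I's and II's payoffs gives −6q + 4 = 15q − 5 ⇒ q = 3/7.

2/7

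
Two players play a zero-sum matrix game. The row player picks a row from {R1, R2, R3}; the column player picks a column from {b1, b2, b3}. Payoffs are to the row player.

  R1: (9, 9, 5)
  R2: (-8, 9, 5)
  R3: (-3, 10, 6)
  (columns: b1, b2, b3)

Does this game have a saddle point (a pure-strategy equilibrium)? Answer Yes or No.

No

Row minima: R1 → 5, R2 → -8, R3 → -3; maximin = 5.
Column maxima: b1 → 9, b2 → 10, b3 → 6; minimax = 6.
5 ≠ 6, so no pure-strategy equilibrium exists.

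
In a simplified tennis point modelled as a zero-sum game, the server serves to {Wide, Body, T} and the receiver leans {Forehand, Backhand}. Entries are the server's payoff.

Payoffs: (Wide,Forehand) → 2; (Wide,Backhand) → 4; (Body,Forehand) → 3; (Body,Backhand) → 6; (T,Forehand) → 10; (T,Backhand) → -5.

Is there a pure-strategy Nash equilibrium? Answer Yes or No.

No

Row minima: Wide → 2, Body → 3, T → -5; maximin = 3.
Column maxima: Forehand → 10, Backhand → 6; minimax = 6.
3 ≠ 6, so no pure-strategy equilibrium exists.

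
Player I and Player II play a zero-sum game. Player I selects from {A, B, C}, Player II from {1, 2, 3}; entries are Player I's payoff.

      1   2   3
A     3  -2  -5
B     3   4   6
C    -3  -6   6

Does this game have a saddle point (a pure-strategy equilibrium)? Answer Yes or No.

Yes

Row minima: A → -5, B → 3, C → -6; maximin = 3.
Column maxima: 1 → 3, 2 → 4, 3 → 6; minimax = 3.
maximin = minimax = 3, so a saddle point exists.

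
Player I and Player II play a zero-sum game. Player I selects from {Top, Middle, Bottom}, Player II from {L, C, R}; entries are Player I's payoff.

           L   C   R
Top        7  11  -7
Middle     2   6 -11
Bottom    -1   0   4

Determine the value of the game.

Row minima: Top → -7, Middle → -11, Bottom → -1; maximin = -1.
Column maxima: L → 7, C → 11, R → 4; minimax = 4.
-1 ≠ 4, so there is no saddle point; optimal play is mixed.
Middle is strictly dominated by Top, so Player I never plays it.
C is strictly dominated by L (it gives Player I strictly more in every row), so Player II never plays it.
On the remaining 2×2 (Top, Bottom vs L, R):
Let Player I play Top with probability p. Expected payoff against L: 7p + (-1)(1−p) = 8p − 1; against R: (-7)p + 4(1−p) = −11p + 4.
Setting these equal: 8p − 1 = −11p + 4 ⇒ 19p = 5 ⇒ p = 5/19, and the value is (8)·(5/19) − 1 = 21/19.
For Player II: with q = P(L), equating Top's and Bottom's payoffs gives 14q − 7 = −5q + 4 ⇒ q = 11/19.

21/19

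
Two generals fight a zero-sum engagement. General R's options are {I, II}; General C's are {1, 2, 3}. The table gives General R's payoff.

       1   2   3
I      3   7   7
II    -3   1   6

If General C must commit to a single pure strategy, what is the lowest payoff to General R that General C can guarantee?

3

Column maxima: 1 → 3, 2 → 7, 3 → 7.
The smallest of these is 3.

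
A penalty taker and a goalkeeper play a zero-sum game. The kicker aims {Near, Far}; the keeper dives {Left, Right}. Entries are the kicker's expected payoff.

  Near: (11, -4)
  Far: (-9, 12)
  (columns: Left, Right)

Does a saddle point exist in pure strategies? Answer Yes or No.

Row minima: Near → -4, Far → -9; maximin = -4.
Column maxima: Left → 11, Right → 12; minimax = 11.
-4 ≠ 11, so no pure-strategy equilibrium exists.

No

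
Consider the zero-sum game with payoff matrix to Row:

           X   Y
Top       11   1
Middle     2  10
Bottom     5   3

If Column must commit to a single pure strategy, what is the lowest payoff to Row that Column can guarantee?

10

Column maxima: X → 11, Y → 10.
The smallest of these is 10.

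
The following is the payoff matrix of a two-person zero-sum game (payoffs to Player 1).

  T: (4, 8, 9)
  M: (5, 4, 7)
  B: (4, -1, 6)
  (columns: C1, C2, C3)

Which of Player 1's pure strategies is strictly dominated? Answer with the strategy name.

M gives a strictly higher payoff than B against every column: 5 > 4, 4 > -1, 7 > 6.
So B is strictly dominated and Player 1 never plays it.

B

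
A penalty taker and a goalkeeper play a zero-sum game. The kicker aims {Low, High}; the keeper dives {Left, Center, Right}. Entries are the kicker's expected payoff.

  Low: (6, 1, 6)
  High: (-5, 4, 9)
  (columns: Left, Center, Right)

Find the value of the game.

Row minima: Low → 1, High → -5; maximin = 1.
Column maxima: Left → 6, Center → 4, Right → 9; minimax = 4.
1 ≠ 4, so there is no saddle point; optimal play is mixed.
Right is strictly dominated by Center (it gives the kicker strictly more in every row), so the keeper never plays it.
On the remaining 2×2 (Low, High vs Left, Center):
Let the kicker play Low with probability p. Expected payoff against Left: 6p + (-5)(1−p) = 11p − 5; against Center: 1p + 4(1−p) = −3p + 4.
Setting these equal: 11p − 5 = −3p + 4 ⇒ 14p = 9 ⇒ p = 9/14, and the value is (11)·(9/14) − 5 = 29/14.
For the keeper: with q = P(Left), equating Low's and High's payoffs gives 5q + 1 = −9q + 4 ⇒ q = 3/14.

29/14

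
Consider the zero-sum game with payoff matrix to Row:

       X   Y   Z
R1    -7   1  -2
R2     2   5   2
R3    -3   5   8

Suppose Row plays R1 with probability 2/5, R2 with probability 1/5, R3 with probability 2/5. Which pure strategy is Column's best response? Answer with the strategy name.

X

If Column plays X, Row's expected payoff is (2/5)·(-7) + (1/5)·2 + (2/5)·(-3) = -18/5.
If Column plays Y, Row's expected payoff is (2/5)·1 + (1/5)·5 + (2/5)·5 = 17/5.
If Column plays Z, Row's expected payoff is (2/5)·(-2) + (1/5)·2 + (2/5)·8 = 14/5.
Column minimizes Row's payoff; the smallest is -18/5, so the best response is X.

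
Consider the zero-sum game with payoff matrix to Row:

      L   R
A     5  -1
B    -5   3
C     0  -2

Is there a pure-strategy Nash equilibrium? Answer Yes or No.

No

Row minima: A → -1, B → -5, C → -2; maximin = -1.
Column maxima: L → 5, R → 3; minimax = 3.
-1 ≠ 3, so no pure-strategy equilibrium exists.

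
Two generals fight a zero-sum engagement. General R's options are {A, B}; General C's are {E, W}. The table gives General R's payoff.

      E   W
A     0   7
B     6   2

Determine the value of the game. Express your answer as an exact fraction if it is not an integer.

42/11

Row minima: A → 0, B → 2; maximin = 2.
Column maxima: E → 6, W → 7; minimax = 6.
2 ≠ 6, so there is no saddle point; optimal play is mixed.
Let General R play A with probability p. Expected payoff against E: 0p + 6(1−p) = −6p + 6; against W: 7p + 2(1−p) = 5p + 2.
Setting these equal: −6p + 6 = 5p + 2 ⇒ −11p = -4 ⇒ p = 4/11, and the value is (-6)·(4/11) + 6 = 42/11.
For General C: with q = P(E), equating A's and B's payoffs gives −7q + 7 = 4q + 2 ⇒ q = 5/11.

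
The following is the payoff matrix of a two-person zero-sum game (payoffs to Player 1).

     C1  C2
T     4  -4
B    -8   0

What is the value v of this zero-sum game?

Row minima: T → -4, B → -8; maximin = -4.
Column maxima: C1 → 4, C2 → 0; minimax = 0.
-4 ≠ 0, so there is no saddle point; optimal play is mixed.
Let Player 1 play T with probability p. Expected payoff against C1: 4p + (-8)(1−p) = 12p − 8; against C2: (-4)p + 0(1−p) = −4p.
Setting these equal: 12p − 8 = −4p ⇒ 16p = 8 ⇒ p = 1/2, and the value is (12)·(1/2) − 8 = -2.
For Player 2: with q = P(C1), equating T's and B's payoffs gives 8q − 4 = −8q ⇒ q = 1/4.

-2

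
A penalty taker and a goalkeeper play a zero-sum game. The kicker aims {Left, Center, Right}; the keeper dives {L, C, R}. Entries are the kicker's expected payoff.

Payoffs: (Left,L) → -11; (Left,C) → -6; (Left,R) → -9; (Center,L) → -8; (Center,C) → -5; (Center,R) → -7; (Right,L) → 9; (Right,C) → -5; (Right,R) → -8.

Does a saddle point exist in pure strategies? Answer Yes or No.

No

Row minima: Left → -11, Center → -8, Right → -8; maximin = -8.
Column maxima: L → 9, C → -5, R → -7; minimax = -7.
-8 ≠ -7, so no pure-strategy equilibrium exists.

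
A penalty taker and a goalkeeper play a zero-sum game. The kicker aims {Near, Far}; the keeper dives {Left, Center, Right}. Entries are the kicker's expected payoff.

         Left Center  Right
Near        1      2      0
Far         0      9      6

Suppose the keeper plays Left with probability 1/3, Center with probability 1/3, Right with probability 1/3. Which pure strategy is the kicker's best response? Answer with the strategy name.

Far

Expected payoff of Near: (1/3)·1 + (1/3)·2 + (1/3)·0 = 1.
Expected payoff of Far: (1/3)·0 + (1/3)·9 + (1/3)·6 = 5.
The largest is 5, so the kicker's best response is Far.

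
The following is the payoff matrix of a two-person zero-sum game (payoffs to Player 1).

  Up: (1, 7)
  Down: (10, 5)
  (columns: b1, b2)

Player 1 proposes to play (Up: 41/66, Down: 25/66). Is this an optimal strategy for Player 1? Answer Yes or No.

Against b1 this mix gives (41/66)·1 + (25/66)·10 = 97/22.
Against b2 this mix gives (41/66)·7 + (25/66)·5 = 206/33.
Player 2 will play b1, holding Player 1 to 97/22. Shifting weight toward the row that does better against b1 would raise this floor (the equalizing mix achieves 65/11 against both b1 and b2), so the proposed strategy is not optimal.

No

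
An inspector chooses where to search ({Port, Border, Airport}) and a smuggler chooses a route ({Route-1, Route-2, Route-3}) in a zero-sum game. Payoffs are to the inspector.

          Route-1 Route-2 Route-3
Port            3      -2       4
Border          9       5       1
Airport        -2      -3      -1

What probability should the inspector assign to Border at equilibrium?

Row minima: Port → -2, Border → 1, Airport → -3; maximin = 1.
Column maxima: Route-1 → 9, Route-2 → 5, Route-3 → 4; minimax = 4.
1 ≠ 4, so there is no saddle point; optimal play is mixed.
Airport is strictly dominated by Port, so the inspector never plays it.
Route-1 is strictly dominated by Route-2 (it gives the inspector strictly more in every row), so the smuggler never plays it.
On the remaining 2×2 (Port, Border vs Route-2, Route-3):
Let the inspector play Port with probability p. Expected payoff against Route-2: (-2)p + 5(1−p) = −7p + 5; against Route-3: 4p + 1(1−p) = 3p + 1.
Setting these equal: −7p + 5 = 3p + 1 ⇒ −10p = -4 ⇒ p = 2/5, and the value is (-7)·(2/5) + 5 = 11/5.
For the smuggler: with q = P(Route-2), equating Port's and Border's payoffs gives −6q + 4 = 4q + 1 ⇒ q = 3/10.

3/5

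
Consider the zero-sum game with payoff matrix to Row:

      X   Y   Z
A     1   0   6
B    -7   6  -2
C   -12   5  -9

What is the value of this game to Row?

3/7

Row minima: A → 0, B → -7, C → -12; maximin = 0.
Column maxima: X → 1, Y → 6, Z → 6; minimax = 1.
0 ≠ 1, so there is no saddle point; optimal play is mixed.
C is strictly dominated by B, so Row never plays it.
Z is strictly dominated by X (it gives Row strictly more in every row), so Column never plays it.
On the remaining 2×2 (A, B vs X, Y):
Let Row play A with probability p. Expected payoff against X: 1p + (-7)(1−p) = 8p − 7; against Y: 0p + 6(1−p) = −6p + 6.
Setting these equal: 8p − 7 = −6p + 6 ⇒ 14p = 13 ⇒ p = 13/14, and the value is (8)·(13/14) − 7 = 3/7.
For Column: with q = P(X), equating A's and B's payoffs gives q = −13q + 6 ⇒ q = 3/7.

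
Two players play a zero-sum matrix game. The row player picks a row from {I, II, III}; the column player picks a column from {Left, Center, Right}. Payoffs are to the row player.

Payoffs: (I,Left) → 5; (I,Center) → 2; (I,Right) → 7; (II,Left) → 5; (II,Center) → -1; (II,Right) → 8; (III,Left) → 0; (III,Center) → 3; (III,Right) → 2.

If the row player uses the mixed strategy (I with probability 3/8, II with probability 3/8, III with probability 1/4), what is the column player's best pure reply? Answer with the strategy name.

Center

If the column player plays Left, the row player's expected payoff is (3/8)·5 + (3/8)·5 + (1/4)·0 = 15/4.
If the column player plays Center, the row player's expected payoff is (3/8)·2 + (3/8)·(-1) + (1/4)·3 = 9/8.
If the column player plays Right, the row player's expected payoff is (3/8)·7 + (3/8)·8 + (1/4)·2 = 49/8.
The column player minimizes the row player's payoff; the smallest is 9/8, so the best response is Center.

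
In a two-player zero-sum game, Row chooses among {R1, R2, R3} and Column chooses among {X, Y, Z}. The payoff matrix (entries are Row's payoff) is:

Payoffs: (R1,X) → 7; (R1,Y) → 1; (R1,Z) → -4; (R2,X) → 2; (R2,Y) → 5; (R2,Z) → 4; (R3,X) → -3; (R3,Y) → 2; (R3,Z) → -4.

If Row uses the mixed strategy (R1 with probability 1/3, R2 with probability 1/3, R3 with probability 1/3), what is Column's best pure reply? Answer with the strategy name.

If Column plays X, Row's expected payoff is (1/3)·7 + (1/3)·2 + (1/3)·(-3) = 2.
If Column plays Y, Row's expected payoff is (1/3)·1 + (1/3)·5 + (1/3)·2 = 8/3.
If Column plays Z, Row's expected payoff is (1/3)·(-4) + (1/3)·4 + (1/3)·(-4) = -4/3.
Column minimizes Row's payoff; the smallest is -4/3, so the best response is Z.

Z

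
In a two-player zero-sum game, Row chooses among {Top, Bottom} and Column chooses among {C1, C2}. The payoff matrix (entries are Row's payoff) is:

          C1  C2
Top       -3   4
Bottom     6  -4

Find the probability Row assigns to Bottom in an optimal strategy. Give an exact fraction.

Row minima: Top → -3, Bottom → -4; maximin = -3.
Column maxima: C1 → 6, C2 → 4; minimax = 4.
-3 ≠ 4, so there is no saddle point; optimal play is mixed.
Let Row play Top with probability p. Expected payoff against C1: (-3)p + 6(1−p) = −9p + 6; against C2: 4p + (-4)(1−p) = 8p − 4.
Setting these equal: −9p + 6 = 8p − 4 ⇒ −17p = -10 ⇒ p = 10/17, and the value is (-9)·(10/17) + 6 = 12/17.
For Column: with q = P(C1), equating Top's and Bottom's payoffs gives −7q + 4 = 10q − 4 ⇒ q = 8/17.

7/17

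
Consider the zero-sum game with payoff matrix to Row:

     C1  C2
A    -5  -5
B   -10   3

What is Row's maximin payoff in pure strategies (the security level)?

-5

Row minima: A → -5, B → -10.
The best of these is -5.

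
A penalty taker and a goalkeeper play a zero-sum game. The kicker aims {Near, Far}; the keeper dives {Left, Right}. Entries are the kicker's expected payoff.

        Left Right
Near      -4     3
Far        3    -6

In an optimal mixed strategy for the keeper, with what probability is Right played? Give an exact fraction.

Row minima: Near → -4, Far → -6; maximin = -4.
Column maxima: Left → 3, Right → 3; minimax = 3.
-4 ≠ 3, so there is no saddle point; optimal play is mixed.
Let the kicker play Near with probability p. Expected payoff against Left: (-4)p + 3(1−p) = −7p + 3; against Right: 3p + (-6)(1−p) = 9p − 6.
Setting these equal: −7p + 3 = 9p − 6 ⇒ −16p = -9 ⇒ p = 9/16, and the value is (-7)·(9/16) + 3 = -15/16.
For the keeper: with q = P(Left), equating Near's and Far's payoffs gives −7q + 3 = 9q − 6 ⇒ q = 9/16.

7/16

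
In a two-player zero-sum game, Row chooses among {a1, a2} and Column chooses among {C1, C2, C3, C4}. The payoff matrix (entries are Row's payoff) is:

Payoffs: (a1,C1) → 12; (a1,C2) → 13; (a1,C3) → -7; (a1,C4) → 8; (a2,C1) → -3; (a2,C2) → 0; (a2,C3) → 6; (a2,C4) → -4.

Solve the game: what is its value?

4/5

Row minima: a1 → -7, a2 → -4; maximin = -4.
Column maxima: C1 → 12, C2 → 13, C3 → 6, C4 → 8; minimax = 6.
-4 ≠ 6, so there is no saddle point; optimal play is mixed.
C1 is strictly dominated by C4 (it gives Row strictly more in every row), so Column never plays it.
C2 is strictly dominated by C4 (it gives Row strictly more in every row), so Column never plays it.
On the remaining 2×2 (a1, a2 vs C3, C4):
Let Row play a1 with probability p. Expected payoff against C3: (-7)p + 6(1−p) = −13p + 6; against C4: 8p + (-4)(1−p) = 12p − 4.
Setting these equal: −13p + 6 = 12p − 4 ⇒ −25p = -10 ⇒ p = 2/5, and the value is (-13)·(2/5) + 6 = 4/5.
For Column: with q = P(C3), equating a1's and a2's payoffs gives −15q + 8 = 10q − 4 ⇒ q = 12/25.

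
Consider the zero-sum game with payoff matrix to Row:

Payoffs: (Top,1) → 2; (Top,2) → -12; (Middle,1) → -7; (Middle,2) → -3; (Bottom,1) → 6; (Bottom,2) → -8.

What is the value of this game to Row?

Row minima: Top → -12, Middle → -7, Bottom → -8; maximin = -7.
Column maxima: 1 → 6, 2 → -3; minimax = -3.
-7 ≠ -3, so there is no saddle point; optimal play is mixed.
Top is strictly dominated by Bottom, so Row never plays it.
On the remaining 2×2 (Middle, Bottom vs 1, 2):
Let Row play Middle with probability p. Expected payoff against 1: (-7)p + 6(1−p) = −13p + 6; against 2: (-3)p + (-8)(1−p) = 5p − 8.
Setting these equal: −13p + 6 = 5p − 8 ⇒ −18p = -14 ⇒ p = 7/9, and the value is (-13)·(7/9) + 6 = -37/9.
For Column: with q = P(1), equating Middle's and Bottom's payoffs gives −4q − 3 = 14q − 8 ⇒ q = 5/18.

-37/9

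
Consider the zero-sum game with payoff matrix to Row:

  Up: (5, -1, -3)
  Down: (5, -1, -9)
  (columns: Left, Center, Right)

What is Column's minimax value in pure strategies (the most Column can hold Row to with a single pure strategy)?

Column maxima: Left → 5, Center → -1, Right → -3.
The smallest of these is -3.

-3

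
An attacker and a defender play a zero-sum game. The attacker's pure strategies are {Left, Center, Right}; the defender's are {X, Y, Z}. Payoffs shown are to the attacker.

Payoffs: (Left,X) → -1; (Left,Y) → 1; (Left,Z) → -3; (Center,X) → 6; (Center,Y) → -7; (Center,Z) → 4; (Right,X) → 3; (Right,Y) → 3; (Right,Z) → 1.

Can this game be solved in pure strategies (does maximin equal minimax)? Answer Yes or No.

No

Row minima: Left → -3, Center → -7, Right → 1; maximin = 1.
Column maxima: X → 6, Y → 3, Z → 4; minimax = 3.
1 ≠ 3, so no pure-strategy equilibrium exists.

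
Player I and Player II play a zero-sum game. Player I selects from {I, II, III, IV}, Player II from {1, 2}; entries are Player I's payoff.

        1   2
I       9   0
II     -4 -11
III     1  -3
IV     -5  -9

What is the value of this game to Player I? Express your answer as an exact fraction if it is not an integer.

0

Row minima: I → 0, II → -11, III → -3, IV → -9; maximin = 0.
Column maxima: 1 → 9, 2 → 0; minimax = 0.
Since maximin = minimax = 0, there is a saddle point and the value is 0.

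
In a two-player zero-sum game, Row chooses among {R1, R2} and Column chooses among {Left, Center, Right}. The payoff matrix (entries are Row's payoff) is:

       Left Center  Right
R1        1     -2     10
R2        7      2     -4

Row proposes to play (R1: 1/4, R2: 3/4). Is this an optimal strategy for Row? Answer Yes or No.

Against Left this mix gives (1/4)·1 + (3/4)·7 = 11/2.
Against Center this mix gives (1/4)·(-2) + (3/4)·2 = 1.
Against Right this mix gives (1/4)·10 + (3/4)·(-4) = -1/2.
Column will play Right, holding Row to -1/2. Shifting weight toward the row that does better against Right would raise this floor (the equalizing mix achieves 2/3 against both Right and Center), so the proposed strategy is not optimal.

No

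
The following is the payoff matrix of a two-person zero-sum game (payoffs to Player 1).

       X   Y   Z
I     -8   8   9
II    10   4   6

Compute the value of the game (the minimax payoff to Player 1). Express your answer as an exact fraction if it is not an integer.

Row minima: I → -8, II → 4; maximin = 4.
Column maxima: X → 10, Y → 8, Z → 9; minimax = 8.
4 ≠ 8, so there is no saddle point; optimal play is mixed.
Z is strictly dominated by Y (it gives Player 1 strictly more in every row), so Player 2 never plays it.
On the remaining 2×2 (I, II vs X, Y):
Let Player 1 play I with probability p. Expected payoff against X: (-8)p + 10(1−p) = −18p + 10; against Y: 8p + 4(1−p) = 4p + 4.
Setting these equal: −18p + 10 = 4p + 4 ⇒ −22p = -6 ⇒ p = 3/11, and the value is (-18)·(3/11) + 10 = 56/11.
For Player 2: with q = P(X), equating I's and II's payoffs gives −16q + 8 = 6q + 4 ⇒ q = 2/11.

56/11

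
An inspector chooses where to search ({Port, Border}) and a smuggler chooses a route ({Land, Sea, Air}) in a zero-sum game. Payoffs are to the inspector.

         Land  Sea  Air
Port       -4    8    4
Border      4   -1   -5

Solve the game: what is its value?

Row minima: Port → -4, Border → -5; maximin = -4.
Column maxima: Land → 4, Sea → 8, Air → 4; minimax = 4.
-4 ≠ 4, so there is no saddle point; optimal play is mixed.
Sea is strictly dominated by Air (it gives the inspector strictly more in every row), so the smuggler never plays it.
On the remaining 2×2 (Port, Border vs Land, Air):
Let the inspector play Port with probability p. Expected payoff against Land: (-4)p + 4(1−p) = −8p + 4; against Air: 4p + (-5)(1−p) = 9p − 5.
Setting these equal: −8p + 4 = 9p − 5 ⇒ −17p = -9 ⇒ p = 9/17, and the value is (-8)·(9/17) + 4 = -4/17.
For the smuggler: with q = P(Land), equating Port's and Border's payoffs gives −8q + 4 = 9q − 5 ⇒ q = 9/17.

-4/17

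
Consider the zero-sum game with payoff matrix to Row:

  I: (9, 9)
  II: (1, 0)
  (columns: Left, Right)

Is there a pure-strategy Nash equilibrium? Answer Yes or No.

Row minima: I → 9, II → 0; maximin = 9.
Column maxima: Left → 9, Right → 9; minimax = 9.
maximin = minimax = 9, so a saddle point exists.

Yes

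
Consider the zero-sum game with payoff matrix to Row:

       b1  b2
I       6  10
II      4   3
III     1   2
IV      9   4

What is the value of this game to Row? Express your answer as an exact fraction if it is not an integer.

Row minima: I → 6, II → 3, III → 1, IV → 4; maximin = 6.
Column maxima: b1 → 9, b2 → 10; minimax = 9.
6 ≠ 9, so there is no saddle point; optimal play is mixed.
II is strictly dominated by I, so Row never plays it.
III is strictly dominated by I, so Row never plays it.
On the remaining 2×2 (I, IV vs b1, b2):
Let Row play I with probability p. Expected payoff against b1: 6p + 9(1−p) = −3p + 9; against b2: 10p + 4(1−p) = 6p + 4.
Setting these equal: −3p + 9 = 6p + 4 ⇒ −9p = -5 ⇒ p = 5/9, and the value is (-3)·(5/9) + 9 = 22/3.
For Column: with q = P(b1), equating I's and IV's payoffs gives −4q + 10 = 5q + 4 ⇒ q = 2/3.

22/3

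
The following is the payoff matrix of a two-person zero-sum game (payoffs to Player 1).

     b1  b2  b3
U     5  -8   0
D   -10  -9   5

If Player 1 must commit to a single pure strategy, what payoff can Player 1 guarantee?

-8

Row minima: U → -8, D → -10.
The best of these is -8.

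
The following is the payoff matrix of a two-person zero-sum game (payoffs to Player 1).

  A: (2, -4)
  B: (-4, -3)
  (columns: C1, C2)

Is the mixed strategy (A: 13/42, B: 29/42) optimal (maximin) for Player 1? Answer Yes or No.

No

Against C1 this mix gives (13/42)·2 + (29/42)·(-4) = -15/7.
Against C2 this mix gives (13/42)·(-4) + (29/42)·(-3) = -139/42.
Player 2 will play C2, holding Player 1 to -139/42. Shifting weight toward the row that does better against C2 would raise this floor (the equalizing mix achieves -22/7 against both C2 and C1), so the proposed strategy is not optimal.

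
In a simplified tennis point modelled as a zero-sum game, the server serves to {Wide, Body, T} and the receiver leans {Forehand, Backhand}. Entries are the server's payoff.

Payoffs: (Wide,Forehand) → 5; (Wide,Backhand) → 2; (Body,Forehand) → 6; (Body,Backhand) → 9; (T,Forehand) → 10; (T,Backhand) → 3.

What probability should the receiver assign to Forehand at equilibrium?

Row minima: Wide → 2, Body → 6, T → 3; maximin = 6.
Column maxima: Forehand → 10, Backhand → 9; minimax = 9.
6 ≠ 9, so there is no saddle point; optimal play is mixed.
Wide is strictly dominated by Body, so the server never plays it.
On the remaining 2×2 (Body, T vs Forehand, Backhand):
Let the server play Body with probability p. Expected payoff against Forehand: 6p + 10(1−p) = −4p + 10; against Backhand: 9p + 3(1−p) = 6p + 3.
Setting these equal: −4p + 10 = 6p + 3 ⇒ −10p = -7 ⇒ p = 7/10, and the value is (-4)·(7/10) + 10 = 36/5.
For the receiver: with q = P(Forehand), equating Body's and T's payoffs gives −3q + 9 = 7q + 3 ⇒ q = 3/5.

3/5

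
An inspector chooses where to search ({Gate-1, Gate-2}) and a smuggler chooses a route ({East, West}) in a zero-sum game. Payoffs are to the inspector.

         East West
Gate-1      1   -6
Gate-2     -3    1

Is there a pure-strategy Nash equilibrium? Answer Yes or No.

No

Row minima: Gate-1 → -6, Gate-2 → -3; maximin = -3.
Column maxima: East → 1, West → 1; minimax = 1.
-3 ≠ 1, so no pure-strategy equilibrium exists.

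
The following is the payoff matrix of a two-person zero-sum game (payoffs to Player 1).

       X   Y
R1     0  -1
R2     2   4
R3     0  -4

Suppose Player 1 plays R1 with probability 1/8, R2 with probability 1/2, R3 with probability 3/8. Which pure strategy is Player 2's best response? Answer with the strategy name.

If Player 2 plays X, Player 1's expected payoff is (1/8)·0 + (1/2)·2 + (3/8)·0 = 1.
If Player 2 plays Y, Player 1's expected payoff is (1/8)·(-1) + (1/2)·4 + (3/8)·(-4) = 3/8.
Player 2 minimizes Player 1's payoff; the smallest is 3/8, so the best response is Y.

Y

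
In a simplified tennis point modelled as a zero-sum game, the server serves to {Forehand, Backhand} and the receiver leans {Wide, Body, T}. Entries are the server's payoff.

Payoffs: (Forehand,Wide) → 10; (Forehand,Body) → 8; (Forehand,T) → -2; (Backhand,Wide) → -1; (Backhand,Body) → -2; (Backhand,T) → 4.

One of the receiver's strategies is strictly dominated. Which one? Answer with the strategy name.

Wide

Body holds the server's payoff strictly below Wide in every row: 8 < 10, -2 < -1.
So Wide is strictly dominated for the receiver.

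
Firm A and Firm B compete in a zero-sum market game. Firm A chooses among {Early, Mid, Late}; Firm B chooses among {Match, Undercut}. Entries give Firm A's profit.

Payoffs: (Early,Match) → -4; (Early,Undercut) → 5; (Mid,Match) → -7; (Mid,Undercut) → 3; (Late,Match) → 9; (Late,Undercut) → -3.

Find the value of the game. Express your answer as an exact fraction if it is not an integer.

11/7

Row minima: Early → -4, Mid → -7, Late → -3; maximin = -3.
Column maxima: Match → 9, Undercut → 5; minimax = 5.
-3 ≠ 5, so there is no saddle point; optimal play is mixed.
Mid is strictly dominated by Early, so Firm A never plays it.
On the remaining 2×2 (Early, Late vs Match, Undercut):
Let Firm A play Early with probability p. Expected payoff against Match: (-4)p + 9(1−p) = −13p + 9; against Undercut: 5p + (-3)(1−p) = 8p − 3.
Setting these equal: −13p + 9 = 8p − 3 ⇒ −21p = -12 ⇒ p = 4/7, and the value is (-13)·(4/7) + 9 = 11/7.
For Firm B: with q = P(Match), equating Early's and Late's payoffs gives −9q + 5 = 12q − 3 ⇒ q = 8/21.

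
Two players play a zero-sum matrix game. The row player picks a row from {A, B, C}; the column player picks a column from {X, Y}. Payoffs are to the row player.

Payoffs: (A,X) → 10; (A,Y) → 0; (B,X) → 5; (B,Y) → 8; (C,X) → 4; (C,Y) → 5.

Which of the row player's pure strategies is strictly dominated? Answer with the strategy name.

C

B gives a strictly higher payoff than C against every column: 5 > 4, 8 > 5.
So C is strictly dominated and the row player never plays it.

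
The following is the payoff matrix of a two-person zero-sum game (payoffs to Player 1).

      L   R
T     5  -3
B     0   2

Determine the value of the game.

1

Row minima: T → -3, B → 0; maximin = 0.
Column maxima: L → 5, R → 2; minimax = 2.
0 ≠ 2, so there is no saddle point; optimal play is mixed.
Let Player 1 play T with probability p. Expected payoff against L: 5p + 0(1−p) = 5p; against R: (-3)p + 2(1−p) = −5p + 2.
Setting these equal: 5p = −5p + 2 ⇒ 10p = 2 ⇒ p = 1/5, and the value is (5)·(1/5) = 1.
For Player 2: with q = P(L), equating T's and B's payoffs gives 8q − 3 = −2q + 2 ⇒ q = 1/2.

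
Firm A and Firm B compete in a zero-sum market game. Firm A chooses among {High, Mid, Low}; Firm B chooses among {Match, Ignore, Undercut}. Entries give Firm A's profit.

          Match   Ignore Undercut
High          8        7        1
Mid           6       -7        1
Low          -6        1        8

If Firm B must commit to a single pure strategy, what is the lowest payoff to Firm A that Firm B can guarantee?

7

Column maxima: Match → 8, Ignore → 7, Undercut → 8.
The smallest of these is 7.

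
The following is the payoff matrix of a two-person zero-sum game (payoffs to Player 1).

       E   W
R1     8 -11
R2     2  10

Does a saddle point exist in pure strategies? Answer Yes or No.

Row minima: R1 → -11, R2 → 2; maximin = 2.
Column maxima: E → 8, W → 10; minimax = 8.
2 ≠ 8, so no pure-strategy equilibrium exists.

No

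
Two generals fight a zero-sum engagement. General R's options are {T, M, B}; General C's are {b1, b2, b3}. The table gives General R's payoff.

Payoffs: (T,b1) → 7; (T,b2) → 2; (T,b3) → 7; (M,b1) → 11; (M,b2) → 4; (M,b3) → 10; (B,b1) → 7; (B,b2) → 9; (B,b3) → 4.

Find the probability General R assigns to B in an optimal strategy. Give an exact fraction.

Row minima: T → 2, M → 4, B → 4; maximin = 4.
Column maxima: b1 → 11, b2 → 9, b3 → 10; minimax = 9.
4 ≠ 9, so there is no saddle point; optimal play is mixed.
T is strictly dominated by M, so General R never plays it.
With T eliminated, b1 is strictly dominated by b3 (it gives General R strictly more in every remaining row), so General C never plays it.
On the remaining 2×2 (M, B vs b2, b3):
Let General R play M with probability p. Expected payoff against b2: 4p + 9(1−p) = −5p + 9; against b3: 10p + 4(1−p) = 6p + 4.
Setting these equal: −5p + 9 = 6p + 4 ⇒ −11p = -5 ⇒ p = 5/11, and the value is (-5)·(5/11) + 9 = 74/11.
For General C: with q = P(b2), equating M's and B's payoffs gives −6q + 10 = 5q + 4 ⇒ q = 6/11.

6/11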